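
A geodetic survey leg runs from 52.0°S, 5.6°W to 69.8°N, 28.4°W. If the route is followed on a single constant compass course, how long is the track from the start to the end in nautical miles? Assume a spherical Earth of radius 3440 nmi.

7387 nmi

Rhumb course C = atan2(Δλ, Δψ) with Δψ = ln[tan(π/4+φ₂/2)/tan(π/4+φ₁/2)] = +2.7914, Δλ = -0.3979 → C = 351.89°
d = R·|Δφ| / |cos C| = 3440·2.12581 / 0.98999 = 7387 nmi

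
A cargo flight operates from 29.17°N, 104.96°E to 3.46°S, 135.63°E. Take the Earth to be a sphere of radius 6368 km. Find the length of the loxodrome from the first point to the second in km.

4885 km

Δψ = ln[tan(π/4+φ₂/2)/tan(π/4+φ₁/2)] = -0.5931;  Δφ = -0.5695 rad,  Δλ = +0.5353 rad
q = Δφ/Δψ = 0.9603
d = R·√(Δφ² + q²Δλ²) = 6368·0.76717 = 4885 km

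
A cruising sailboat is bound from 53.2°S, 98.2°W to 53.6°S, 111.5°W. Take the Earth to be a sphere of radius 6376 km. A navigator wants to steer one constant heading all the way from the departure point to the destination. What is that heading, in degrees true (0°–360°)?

Δψ = ln[tan(π/4+φ₂/2)/tan(π/4+φ₁/2)] = -0.0117
Δλ = -0.2321 rad (taken the short way round)
course = atan2(Δλ, Δψ) = 267.11°

267.1°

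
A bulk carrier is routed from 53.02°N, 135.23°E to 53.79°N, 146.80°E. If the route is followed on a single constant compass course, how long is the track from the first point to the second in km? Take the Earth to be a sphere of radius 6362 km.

771 km

Rhumb course C = atan2(Δλ, Δψ) with Δψ = ln[tan(π/4+φ₂/2)/tan(π/4+φ₁/2)] = +0.0225, Δλ = +0.2019 → C = 83.63°
d = R·|Δφ| / |cos C| = 6362·0.01344 / 0.11095 = 771 km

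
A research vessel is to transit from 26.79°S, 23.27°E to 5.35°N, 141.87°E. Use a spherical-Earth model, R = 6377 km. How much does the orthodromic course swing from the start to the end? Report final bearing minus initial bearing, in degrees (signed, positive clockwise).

-36.1°

At departure: θ₁ = atan2(sin Δλ cos φ₂, cos φ₁ sin φ₂ − sin φ₁ cos φ₂ cos Δλ) = 98.56°
At arrival: θ₂ = atan2(sin Δλ cos φ₁, −cos φ₂ sin φ₁ + sin φ₂ cos φ₁ cos Δλ) = 62.45°
Δθ = θ₂ − θ₁ = -36.1°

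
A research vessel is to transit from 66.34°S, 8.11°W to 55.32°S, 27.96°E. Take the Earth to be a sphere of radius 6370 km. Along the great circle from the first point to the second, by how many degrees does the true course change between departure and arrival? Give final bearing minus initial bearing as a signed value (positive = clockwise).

Initial bearing θ₁ = atan2(sin Δλ cos φ₂, cos φ₁ sin φ₂ − sin φ₁ cos φ₂ cos Δλ) = 74.76°
Final bearing θ₂ = (initial bearing from the destination back to the start) + 180° = 42.88°
Δθ = θ₂ − θ₁ = -31.9°

-31.9°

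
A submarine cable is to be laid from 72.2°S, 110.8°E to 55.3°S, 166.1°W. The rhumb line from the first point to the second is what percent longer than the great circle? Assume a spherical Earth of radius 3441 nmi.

Great circle: σ = 0.6373 rad → d_gc = Rσ = 2193.0 nmi
Rhumb: Δφ = +0.2950, Δλ = +1.4504, Δψ = +0.6907, q = Δφ/Δψ = 0.4271 → d_rh = R√(Δφ²+q²Δλ²) = 2360.6 nmi
Excess = (2360.6 − 2193.0) / 2193.0 = 167.6 / 2193.0 = 7.64% ≈ 7.6%

7.6%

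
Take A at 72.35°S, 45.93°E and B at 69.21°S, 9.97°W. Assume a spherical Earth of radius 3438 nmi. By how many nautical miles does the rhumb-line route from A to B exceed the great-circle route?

39 nmi

Great circle: cos σ = sin φ₁ sin φ₂ + cos φ₁ cos φ₂ cos Δλ,  σ = 0.3136 rad → d_gc = 1078.32 nmi
Rhumb line: Δψ = +0.1668, q = Δφ/Δψ = 0.3285, d_rh = R√(Δφ²+q²Δλ²) = 1117.78 nmi
Excess = 1117.78 − 1078.32 = 39.46 ≈ 39 nmi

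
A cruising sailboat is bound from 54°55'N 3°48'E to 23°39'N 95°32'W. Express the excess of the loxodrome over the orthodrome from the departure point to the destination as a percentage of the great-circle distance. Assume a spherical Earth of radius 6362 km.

6.5%

Great circle: σ = 1.3255 rad → d_gc = Rσ = 8432.6 km
Rhumb: Δφ = -0.5457, Δλ = -1.7337, Δψ = -0.7267, q = Δφ/Δψ = 0.7510 → d_rh = R√(Δφ²+q²Δλ²) = 8981.0 km
Excess = (8981.0 − 8432.6) / 8432.6 = 548.4 / 8432.6 = 6.50% ≈ 6.5%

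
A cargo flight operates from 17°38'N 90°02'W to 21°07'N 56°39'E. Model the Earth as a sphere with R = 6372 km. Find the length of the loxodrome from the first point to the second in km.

15391 km

Δψ = ln[tan(π/4+φ₂/2)/tan(π/4+φ₁/2)] = +0.0645;  Δφ = +0.0608 rad,  Δλ = +2.5601 rad
q = Δφ/Δψ = 0.9432
d = R·√(Δφ² + q²Δλ²) = 6372·2.41542 = 15391 km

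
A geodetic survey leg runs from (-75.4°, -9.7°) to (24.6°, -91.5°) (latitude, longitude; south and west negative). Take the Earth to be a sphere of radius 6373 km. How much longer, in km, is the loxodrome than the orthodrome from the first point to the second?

Great circle: cos σ = sin φ₁ sin φ₂ + cos φ₁ cos φ₂ cos Δλ,  σ = 1.9500 rad → d_gc = 12427.1 km
Rhumb line: Δψ = +2.4981, q = Δφ/Δψ = 0.6987, d_rh = R√(Δφ²+q²Δλ²) = 12811.3 km
Excess = 12811.3 − 12427.1 = 384.2 ≈ 384 km

384 km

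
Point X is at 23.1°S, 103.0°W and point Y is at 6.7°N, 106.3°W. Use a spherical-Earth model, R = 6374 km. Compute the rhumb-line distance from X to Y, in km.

Rhumb course C = atan2(Δλ, Δψ) with Δψ = ln[tan(π/4+φ₂/2)/tan(π/4+φ₁/2)] = +0.5318, Δλ = -0.0576 → C = 353.82°
d = R·|Δφ| / |cos C| = 6374·0.52011 / 0.99419 = 3335 km

3335 km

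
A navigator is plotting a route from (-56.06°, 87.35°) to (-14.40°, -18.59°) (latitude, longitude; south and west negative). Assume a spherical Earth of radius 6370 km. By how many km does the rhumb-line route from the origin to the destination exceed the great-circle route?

Great circle: cos σ = sin φ₁ sin φ₂ + cos φ₁ cos φ₂ cos Δλ,  σ = 1.5130 rad → d_gc = 9637.56 km
Rhumb line: Δψ = +0.9329, q = Δφ/Δψ = 0.7794, d_rh = R√(Δφ²+q²Δλ²) = 10282.09 km
Excess = 10282.09 − 9637.56 = 644.53 ≈ 645 km

645 km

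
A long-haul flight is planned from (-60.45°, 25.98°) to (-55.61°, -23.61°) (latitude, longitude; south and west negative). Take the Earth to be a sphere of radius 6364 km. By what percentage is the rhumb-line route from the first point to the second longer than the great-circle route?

Great circle: σ = 0.4546 rad → d_gc = Rσ = 2892.9 km
Rhumb: Δφ = +0.0845, Δλ = -0.8655, Δψ = +0.1598, q = Δφ/Δψ = 0.5285 → d_rh = R√(Δφ²+q²Δλ²) = 2960.3 km
Excess = (2960.3 − 2892.9) / 2892.9 = 67.4 / 2892.9 = 2.33% ≈ 2.3%

2.3%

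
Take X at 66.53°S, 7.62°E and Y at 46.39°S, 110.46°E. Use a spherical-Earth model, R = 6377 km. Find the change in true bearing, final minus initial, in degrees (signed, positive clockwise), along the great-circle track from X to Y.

At departure: θ₁ = atan2(sin Δλ cos φ₂, cos φ₁ sin φ₂ − sin φ₁ cos φ₂ cos Δλ) = 122.53°
At arrival: θ₂ = atan2(sin Δλ cos φ₁, −cos φ₂ sin φ₁ + sin φ₂ cos φ₁ cos Δλ) = 29.13°
Δθ = θ₂ − θ₁ = -93.4°

-93.4°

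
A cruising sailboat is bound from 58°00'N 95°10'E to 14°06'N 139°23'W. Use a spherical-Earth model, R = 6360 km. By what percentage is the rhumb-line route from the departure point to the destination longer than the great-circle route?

Great circle: σ = 1.6624 rad → d_gc = Rσ = 10573.0 km
Rhumb: Δφ = -0.7662, Δλ = +2.1895, Δψ = -1.0005, q = Δφ/Δψ = 0.7658 → d_rh = R√(Δφ²+q²Δλ²) = 11724.4 km
Excess = (11724.4 − 10573.0) / 10573.0 = 1151.4 / 10573.0 = 10.89% ≈ 10.9%

10.9%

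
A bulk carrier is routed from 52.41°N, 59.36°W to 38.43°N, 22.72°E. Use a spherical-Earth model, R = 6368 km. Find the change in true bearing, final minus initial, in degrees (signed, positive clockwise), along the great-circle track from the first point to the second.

Initial bearing θ₁ = atan2(sin Δλ cos φ₂, cos φ₁ sin φ₂ − sin φ₁ cos φ₂ cos Δλ) = 69.27°
Final bearing θ₂ = (initial bearing from the destination back to the start) + 180° = 133.26°
Δθ = θ₂ − θ₁ = +64.0°

+64.0°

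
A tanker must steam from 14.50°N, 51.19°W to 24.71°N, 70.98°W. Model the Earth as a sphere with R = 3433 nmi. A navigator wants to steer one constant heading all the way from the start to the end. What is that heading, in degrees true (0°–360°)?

298.7°

Meridional parts: M(φ₁)=+0.2558, M(φ₂)=+0.4453 → ΔM = +0.1895;  Δλ = -0.3454 rad
tan C = Δλ / ΔM = -1.8229 → C = 298.75°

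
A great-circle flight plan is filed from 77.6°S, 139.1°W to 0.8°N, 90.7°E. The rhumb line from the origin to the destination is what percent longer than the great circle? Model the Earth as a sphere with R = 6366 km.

Great circle: σ = 1.7236 rad → d_gc = Rσ = 10972.5 km
Rhumb: Δφ = +1.3683, Δλ = -2.2724, Δψ = +2.2337, q = Δφ/Δψ = 0.6126 → d_rh = R√(Δφ²+q²Δλ²) = 12426.1 km
Excess = (12426.1 − 10972.5) / 10972.5 = 1453.6 / 10972.5 = 13.248% ≈ 13.2%

13.2%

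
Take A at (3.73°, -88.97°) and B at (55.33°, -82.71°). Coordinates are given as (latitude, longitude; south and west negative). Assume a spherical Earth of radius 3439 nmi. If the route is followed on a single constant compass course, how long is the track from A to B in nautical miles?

Δψ = ln[tan(π/4+φ₂/2)/tan(π/4+φ₁/2)] = +1.0992;  Δφ = +0.9006 rad,  Δλ = +0.1093 rad
q = Δφ/Δψ = 0.8193
d = R·√(Δφ² + q²Δλ²) = 3439·0.90503 = 3112 nmi

3112 nmi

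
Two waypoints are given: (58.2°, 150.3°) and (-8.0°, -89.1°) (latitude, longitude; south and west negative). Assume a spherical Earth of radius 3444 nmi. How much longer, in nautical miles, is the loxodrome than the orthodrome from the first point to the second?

433 nmi

Great circle: cos σ = sin φ₁ sin φ₂ + cos φ₁ cos φ₂ cos Δλ,  σ = 1.9648 rad → d_gc = 6766.9 nmi
Rhumb line: Δψ = -1.3958, q = Δφ/Δψ = 0.8277, d_rh = R√(Δφ²+q²Δλ²) = 7200.0 nmi
Excess = 7200.0 − 6766.9 = 433.1 ≈ 433 nmi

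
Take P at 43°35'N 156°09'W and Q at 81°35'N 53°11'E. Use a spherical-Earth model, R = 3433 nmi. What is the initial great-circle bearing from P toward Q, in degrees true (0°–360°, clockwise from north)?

354.9°

N = sin Δλ·cos φ₂ = -0.0717;  D = cos φ₁ sin φ₂ − sin φ₁ cos φ₂ cos Δλ = +0.8045
initial course = atan2(N, D) = 354.91°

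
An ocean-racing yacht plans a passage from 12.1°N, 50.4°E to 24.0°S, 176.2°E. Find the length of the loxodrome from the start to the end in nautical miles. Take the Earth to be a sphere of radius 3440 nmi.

Δψ = ln[tan(π/4+φ₂/2)/tan(π/4+φ₁/2)] = -0.6445;  Δφ = -0.6301 rad,  Δλ = +2.1956 rad
q = Δφ/Δψ = 0.9777
d = R·√(Δφ² + q²Δλ²) = 3440·2.23711 = 7696 nmi

7696 nmi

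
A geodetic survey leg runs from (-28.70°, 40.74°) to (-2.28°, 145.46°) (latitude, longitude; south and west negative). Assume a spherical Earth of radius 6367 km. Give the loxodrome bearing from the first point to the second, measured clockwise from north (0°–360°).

75.2°

Δψ = ln[tan(π/4+φ₂/2)/tan(π/4+φ₁/2)] = +0.4835
Δλ = +1.8277 rad (taken the short way round)
course = atan2(Δλ, Δψ) = 75.18°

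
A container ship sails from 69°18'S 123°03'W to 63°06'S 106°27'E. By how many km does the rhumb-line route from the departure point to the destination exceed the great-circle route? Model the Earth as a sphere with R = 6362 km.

Great circle: cos σ = sin φ₁ sin φ₂ + cos φ₁ cos φ₂ cos Δλ,  σ = 0.7519 rad → d_gc = 4783.9 km
Rhumb line: Δψ = +0.2696, q = Δφ/Δψ = 0.4013, d_rh = R√(Δφ²+q²Δλ²) = 5855.8 km
Excess = 5855.8 − 4783.9 = 1071.9 ≈ 1072 km

1072 km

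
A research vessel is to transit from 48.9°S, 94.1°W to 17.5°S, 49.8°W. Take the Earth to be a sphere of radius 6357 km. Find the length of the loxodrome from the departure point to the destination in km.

Rhumb course C = atan2(Δλ, Δψ) with Δψ = ln[tan(π/4+φ₂/2)/tan(π/4+φ₁/2)] = +0.6709, Δλ = +0.7732 → C = 49.05°
d = R·|Δφ| / |cos C| = 6357·0.54803 / 0.65536 = 5316 km

5316 km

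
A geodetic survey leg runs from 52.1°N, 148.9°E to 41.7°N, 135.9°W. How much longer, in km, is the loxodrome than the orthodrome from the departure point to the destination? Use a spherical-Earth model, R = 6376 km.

239 km

Great circle: cos σ = sin φ₁ sin φ₂ + cos φ₁ cos φ₂ cos Δλ,  σ = 0.8736 rad → d_gc = 5569.98 km
Rhumb line: Δψ = -0.2669, q = Δφ/Δψ = 0.6802, d_rh = R√(Δφ²+q²Δλ²) = 5808.51 km
Excess = 5808.51 − 5569.98 = 238.53 ≈ 239 km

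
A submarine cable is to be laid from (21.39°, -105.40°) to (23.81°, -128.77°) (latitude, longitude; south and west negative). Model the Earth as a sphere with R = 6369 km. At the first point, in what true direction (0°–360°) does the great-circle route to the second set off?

280.9°

N = sin Δλ·cos φ₂ = -0.3629;  D = cos φ₁ sin φ₂ − sin φ₁ cos φ₂ cos Δλ = +0.0696
initial course = atan2(N, D) = 280.86°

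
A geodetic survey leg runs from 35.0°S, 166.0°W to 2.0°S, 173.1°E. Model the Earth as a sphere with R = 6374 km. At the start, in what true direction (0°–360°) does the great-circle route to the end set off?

N = sin Δλ·cos φ₂ = -0.3565;  D = cos φ₁ sin φ₂ − sin φ₁ cos φ₂ cos Δλ = +0.5069
initial course = atan2(N, D) = 324.88°

324.9°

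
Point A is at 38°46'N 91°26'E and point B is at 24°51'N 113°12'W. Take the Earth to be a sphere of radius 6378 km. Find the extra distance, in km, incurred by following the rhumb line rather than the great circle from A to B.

Great circle: cos σ = sin φ₁ sin φ₂ + cos φ₁ cos φ₂ cos Δλ,  σ = 1.9606 rad → d_gc = 12504.57 km
Rhumb line: Δψ = -0.2871, q = Δφ/Δψ = 0.8461, d_rh = R√(Δφ²+q²Δλ²) = 14715.15 km
Excess = 14715.15 − 12504.57 = 2210.58 ≈ 2211 km

2211 km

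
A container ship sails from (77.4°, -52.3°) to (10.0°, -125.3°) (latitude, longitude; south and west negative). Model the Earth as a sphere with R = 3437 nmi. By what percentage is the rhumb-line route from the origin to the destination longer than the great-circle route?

Great circle: σ = 1.3364 rad → d_gc = Rσ = 4593.1 nmi
Rhumb: Δφ = -1.1764, Δλ = -1.2741, Δψ = -2.0282, q = Δφ/Δψ = 0.5800 → d_rh = R√(Δφ²+q²Δλ²) = 4774.7 nmi
Excess = (4774.7 − 4593.1) / 4593.1 = 181.6 / 4593.1 = 3.954% ≈ 4.0%

4.0%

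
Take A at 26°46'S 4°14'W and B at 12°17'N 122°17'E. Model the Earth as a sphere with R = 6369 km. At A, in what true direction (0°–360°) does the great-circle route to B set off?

θ = atan2( sin Δλ·cos φ₂ ,  cos φ₁ sin φ₂ − sin φ₁ cos φ₂ cos Δλ )
  = atan2(+0.7853, -0.0719) = 95.23°

95.2°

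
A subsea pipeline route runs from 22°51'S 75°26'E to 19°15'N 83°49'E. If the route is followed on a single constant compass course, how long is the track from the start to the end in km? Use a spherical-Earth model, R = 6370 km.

Rhumb course C = atan2(Δλ, Δψ) with Δψ = ln[tan(π/4+φ₂/2)/tan(π/4+φ₁/2)] = +0.7523, Δλ = +0.1463 → C = 11.01°
d = R·|Δφ| / |cos C| = 6370·0.73478 / 0.98161 = 4768 km

4768 km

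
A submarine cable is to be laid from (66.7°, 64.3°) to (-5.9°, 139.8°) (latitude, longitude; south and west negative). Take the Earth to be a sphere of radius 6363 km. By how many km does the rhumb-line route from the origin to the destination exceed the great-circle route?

273 km

Great circle: cos σ = sin φ₁ sin φ₂ + cos φ₁ cos φ₂ cos Δλ,  σ = 1.5667 rad → d_gc = 9968.9 km
Rhumb line: Δψ = -1.6822, q = Δφ/Δψ = 0.7533, d_rh = R√(Δφ²+q²Δλ²) = 10241.9 km
Excess = 10241.9 − 9968.9 = 273.0 ≈ 273 km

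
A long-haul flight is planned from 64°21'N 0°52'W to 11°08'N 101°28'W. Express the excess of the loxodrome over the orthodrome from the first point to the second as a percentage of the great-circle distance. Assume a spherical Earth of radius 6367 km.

Great circle: σ = 1.4747 rad → d_gc = Rσ = 9389.5 km
Rhumb: Δφ = -0.9288, Δλ = -1.7558, Δψ = -1.2844, q = Δφ/Δψ = 0.7232 → d_rh = R√(Δφ²+q²Δλ²) = 10016.4 km
Excess = (10016.4 − 9389.5) / 9389.5 = 626.9 / 9389.5 = 6.68% ≈ 6.7%

6.7%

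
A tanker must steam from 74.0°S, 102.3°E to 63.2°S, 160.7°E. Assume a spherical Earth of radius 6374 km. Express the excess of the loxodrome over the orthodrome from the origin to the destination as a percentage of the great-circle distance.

3.9%

Great circle: σ = 0.3947 rad → d_gc = Rσ = 2515.5 km
Rhumb: Δφ = +0.1885, Δλ = +1.0193, Δψ = +0.5278, q = Δφ/Δψ = 0.3572 → d_rh = R√(Δφ²+q²Δλ²) = 2613.0 km
Excess = (2613.0 − 2515.5) / 2515.5 = 97.5 / 2515.5 = 3.88% ≈ 3.9%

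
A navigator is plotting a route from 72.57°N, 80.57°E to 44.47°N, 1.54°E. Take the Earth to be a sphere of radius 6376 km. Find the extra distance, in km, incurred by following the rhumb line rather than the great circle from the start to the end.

313 km

Great circle: cos σ = sin φ₁ sin φ₂ + cos φ₁ cos φ₂ cos Δλ,  σ = 0.7827 rad → d_gc = 4990.2 km
Rhumb line: Δψ = -1.0071, q = Δφ/Δψ = 0.4870, d_rh = R√(Δφ²+q²Δλ²) = 5303.0 km
Excess = 5303.0 − 4990.2 = 312.8 ≈ 313 km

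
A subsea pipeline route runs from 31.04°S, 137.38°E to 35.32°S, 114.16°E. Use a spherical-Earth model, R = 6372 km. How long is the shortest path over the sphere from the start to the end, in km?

2208 km

cos σ = sin φ₁ sin φ₂ + cos φ₁ cos φ₂ cos Δλ
      = sin(-31.04°)sin(-35.32°) + cos(-31.04°)cos(-35.32°)cos(-23.22°) = 0.9406
σ = 19.850° → d = Rσ = 6372·0.34645 = 2208 km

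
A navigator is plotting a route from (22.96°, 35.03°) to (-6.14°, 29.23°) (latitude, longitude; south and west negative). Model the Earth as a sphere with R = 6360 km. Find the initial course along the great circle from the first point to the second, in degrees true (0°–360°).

θ = atan2( sin Δλ·cos φ₂ ,  cos φ₁ sin φ₂ − sin φ₁ cos φ₂ cos Δλ )
  = atan2(-0.1005, -0.4843) = 191.72°

191.7°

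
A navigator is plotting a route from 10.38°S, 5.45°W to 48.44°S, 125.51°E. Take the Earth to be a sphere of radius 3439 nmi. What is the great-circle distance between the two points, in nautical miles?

6424 nmi

Haversine: a = sin²(Δφ/2)+cos φ₁ cos φ₂ sin²(Δλ/2) = 0.64647;  σ = 2·atan2(√a,√(1−a))
σ = 107.034° → d = Rσ = 3439·1.86810 = 6424 nmi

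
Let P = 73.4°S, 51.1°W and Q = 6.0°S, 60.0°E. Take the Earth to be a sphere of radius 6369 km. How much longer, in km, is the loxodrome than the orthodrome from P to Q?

930 km

Great circle: cos σ = sin φ₁ sin φ₂ + cos φ₁ cos φ₂ cos Δλ,  σ = 1.5729 rad → d_gc = 10017.9 km
Rhumb line: Δψ = +1.8200, q = Δφ/Δψ = 0.6463, d_rh = R√(Δφ²+q²Δλ²) = 10947.5 km
Excess = 10947.5 − 10017.9 = 929.6 ≈ 930 km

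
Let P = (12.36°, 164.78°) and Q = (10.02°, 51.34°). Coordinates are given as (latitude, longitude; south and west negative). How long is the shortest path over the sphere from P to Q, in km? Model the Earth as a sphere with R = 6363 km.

cos σ = sin φ₁ sin φ₂ + cos φ₁ cos φ₂ cos Δλ
      = sin(12.36°)sin(10.02°) + cos(12.36°)cos(10.02°)cos(-113.44°) = -0.3454
σ = 110.206° → d = Rσ = 6363·1.92346 = 12239 km

12239 km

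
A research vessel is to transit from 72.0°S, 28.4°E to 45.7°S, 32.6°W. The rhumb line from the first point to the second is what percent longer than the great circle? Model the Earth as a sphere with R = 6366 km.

Great circle: σ = 0.6676 rad → d_gc = Rσ = 4250.1 km
Rhumb: Δφ = +0.4590, Δλ = -1.0647, Δψ = +0.9440, q = Δφ/Δψ = 0.4863 → d_rh = R√(Δφ²+q²Δλ²) = 4404.6 km
Excess = (4404.6 − 4250.1) / 4250.1 = 154.5 / 4250.1 = 3.64% ≈ 3.6%

3.6%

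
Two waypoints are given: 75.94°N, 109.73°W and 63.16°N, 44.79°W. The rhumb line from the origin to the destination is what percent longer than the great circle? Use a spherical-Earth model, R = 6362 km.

4.9%

Great circle: σ = 0.4227 rad → d_gc = Rσ = 2689.0 km
Rhumb: Δφ = -0.2231, Δλ = +1.1334, Δψ = -0.6600, q = Δφ/Δψ = 0.3379 → d_rh = R√(Δφ²+q²Δλ²) = 2819.9 km
Excess = (2819.9 − 2689.0) / 2689.0 = 130.9 / 2689.0 = 4.87% ≈ 4.9%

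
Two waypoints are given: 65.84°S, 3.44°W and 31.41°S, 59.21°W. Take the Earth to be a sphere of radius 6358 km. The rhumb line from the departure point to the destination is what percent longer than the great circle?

2.4%

Great circle: σ = 0.8339 rad → d_gc = Rσ = 5301.9 km
Rhumb: Δφ = +0.6009, Δλ = -0.9734, Δψ = +0.9638, q = Δφ/Δψ = 0.6235 → d_rh = R√(Δφ²+q²Δλ²) = 5430.2 km
Excess = (5430.2 − 5301.9) / 5301.9 = 128.3 / 5301.9 = 2.42% ≈ 2.4%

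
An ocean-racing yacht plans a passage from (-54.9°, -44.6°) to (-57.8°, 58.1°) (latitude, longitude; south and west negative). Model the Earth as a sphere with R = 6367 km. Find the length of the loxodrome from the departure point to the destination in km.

Rhumb course C = atan2(Δλ, Δψ) with Δψ = ln[tan(π/4+φ₂/2)/tan(π/4+φ₁/2)] = -0.0914, Δλ = +1.7925 → C = 92.92°
d = R·|Δφ| / |cos C| = 6367·0.05061 / 0.05092 = 6328 km

6328 km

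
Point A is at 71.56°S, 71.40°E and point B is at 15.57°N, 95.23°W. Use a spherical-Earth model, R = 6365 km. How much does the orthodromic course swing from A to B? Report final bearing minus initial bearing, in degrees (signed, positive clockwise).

+159.5°

At departure: θ₁ = atan2(sin Δλ cos φ₂, cos φ₁ sin φ₂ − sin φ₁ cos φ₂ cos Δλ) = 195.48°
At arrival: θ₂ = atan2(sin Δλ cos φ₁, −cos φ₂ sin φ₁ + sin φ₂ cos φ₁ cos Δλ) = 354.97°
Δθ = θ₂ − θ₁ = +159.5°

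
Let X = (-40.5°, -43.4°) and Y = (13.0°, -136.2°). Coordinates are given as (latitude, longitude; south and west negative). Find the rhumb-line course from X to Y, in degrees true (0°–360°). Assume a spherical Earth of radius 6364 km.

Δψ = ln[tan(π/4+φ₂/2)/tan(π/4+φ₁/2)] = +1.0032
Δλ = -1.6197 rad (taken the short way round)
course = atan2(Δλ, Δψ) = 301.77°

301.8°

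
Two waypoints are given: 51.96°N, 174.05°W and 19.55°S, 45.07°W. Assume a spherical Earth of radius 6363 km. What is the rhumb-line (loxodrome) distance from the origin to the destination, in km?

14938 km

Rhumb course C = atan2(Δλ, Δψ) with Δψ = ln[tan(π/4+φ₂/2)/tan(π/4+φ₁/2)] = -1.4131, Δλ = +2.2511 → C = 122.12°
d = R·|Δφ| / |cos C| = 6363·1.24808 / 0.53165 = 14938 km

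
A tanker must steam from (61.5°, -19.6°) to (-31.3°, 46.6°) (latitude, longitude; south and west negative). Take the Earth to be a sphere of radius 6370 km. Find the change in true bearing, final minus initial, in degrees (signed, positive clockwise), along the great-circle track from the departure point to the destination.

+27.7°

At departure: θ₁ = atan2(sin Δλ cos φ₂, cos φ₁ sin φ₂ − sin φ₁ cos φ₂ cos Δλ) = 125.17°
At arrival: θ₂ = atan2(sin Δλ cos φ₁, −cos φ₂ sin φ₁ + sin φ₂ cos φ₁ cos Δλ) = 152.84°
Δθ = θ₂ − θ₁ = +27.7°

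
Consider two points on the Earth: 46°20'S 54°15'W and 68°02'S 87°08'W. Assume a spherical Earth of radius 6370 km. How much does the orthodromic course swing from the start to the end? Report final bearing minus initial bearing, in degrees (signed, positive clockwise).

At departure: θ₁ = atan2(sin Δλ cos φ₂, cos φ₁ sin φ₂ − sin φ₁ cos φ₂ cos Δλ) = 206.18°
At arrival: θ₂ = atan2(sin Δλ cos φ₁, −cos φ₂ sin φ₁ + sin φ₂ cos φ₁ cos Δλ) = 234.52°
Δθ = θ₂ − θ₁ = +28.3°

+28.3°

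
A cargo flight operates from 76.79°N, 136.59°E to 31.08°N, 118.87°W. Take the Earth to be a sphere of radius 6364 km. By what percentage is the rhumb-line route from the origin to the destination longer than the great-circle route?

Great circle: σ = 1.1002 rad → d_gc = Rσ = 7001.5 km
Rhumb: Δφ = -0.7978, Δλ = +1.8246, Δψ = -1.5848, q = Δφ/Δψ = 0.5034 → d_rh = R√(Δφ²+q²Δλ²) = 7742.5 km
Excess = (7742.5 − 7001.5) / 7001.5 = 741.0 / 7001.5 = 10.58% ≈ 10.6%

10.6%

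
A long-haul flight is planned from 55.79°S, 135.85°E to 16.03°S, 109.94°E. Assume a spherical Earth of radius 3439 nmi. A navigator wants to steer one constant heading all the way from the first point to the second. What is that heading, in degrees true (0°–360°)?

Δψ = ln[tan(π/4+φ₂/2)/tan(π/4+φ₁/2)] = +0.8950
Δλ = -0.4522 rad (taken the short way round)
course = atan2(Δλ, Δψ) = 333.19°

333.2°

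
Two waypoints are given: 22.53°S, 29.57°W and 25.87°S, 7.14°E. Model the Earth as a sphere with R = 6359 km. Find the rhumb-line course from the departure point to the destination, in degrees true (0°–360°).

Meridional parts: M(φ₁)=-0.4038, M(φ₂)=-0.4677 → ΔM = -0.0639;  Δλ = +0.6407 rad
tan C = Δλ / ΔM = -10.0231 → C = 95.70°

95.7°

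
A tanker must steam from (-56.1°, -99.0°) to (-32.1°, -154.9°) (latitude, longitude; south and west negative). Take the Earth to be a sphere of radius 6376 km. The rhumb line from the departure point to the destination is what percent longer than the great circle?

Great circle: σ = 0.7870 rad → d_gc = Rσ = 5018.1 km
Rhumb: Δφ = +0.4189, Δλ = -0.9756, Δψ = +0.5961, q = Δφ/Δψ = 0.7027 → d_rh = R√(Δφ²+q²Δλ²) = 5122.7 km
Excess = (5122.7 − 5018.1) / 5018.1 = 104.6 / 5018.1 = 2.08% ≈ 2.1%

2.1%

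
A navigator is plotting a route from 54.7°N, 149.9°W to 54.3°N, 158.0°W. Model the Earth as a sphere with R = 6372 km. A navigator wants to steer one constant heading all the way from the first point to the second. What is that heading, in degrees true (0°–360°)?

Δψ = ln[tan(π/4+φ₂/2)/tan(π/4+φ₁/2)] = -0.0120
Δλ = -0.1414 rad (taken the short way round)
course = atan2(Δλ, Δψ) = 265.14°

265.1°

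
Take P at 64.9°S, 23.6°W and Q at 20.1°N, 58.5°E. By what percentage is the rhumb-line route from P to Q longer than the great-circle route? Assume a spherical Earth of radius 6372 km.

2.3%

Great circle: σ = 1.8301 rad → d_gc = Rσ = 11661.7 km
Rhumb: Δφ = +1.4835, Δλ = +1.4329, Δψ = +1.8606, q = Δφ/Δψ = 0.7974 → d_rh = R√(Δφ²+q²Δλ²) = 11931.6 km
Excess = (11931.6 − 11661.7) / 11661.7 = 269.9 / 11661.7 = 2.31% ≈ 2.3%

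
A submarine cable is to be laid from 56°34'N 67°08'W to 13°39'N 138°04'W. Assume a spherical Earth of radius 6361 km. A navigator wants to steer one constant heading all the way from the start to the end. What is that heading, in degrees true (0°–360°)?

Meridional parts: M(φ₁)=+1.2029, M(φ₂)=+0.2405 → ΔM = -0.9623;  Δλ = -1.2380 rad
tan C = Δλ / ΔM = +1.2865 → C = 232.14°

232.1°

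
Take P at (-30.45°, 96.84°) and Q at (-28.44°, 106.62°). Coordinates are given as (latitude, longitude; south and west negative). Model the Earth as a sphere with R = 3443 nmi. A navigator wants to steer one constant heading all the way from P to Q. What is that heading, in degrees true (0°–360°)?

Δψ = ln[tan(π/4+φ₂/2)/tan(π/4+φ₁/2)] = +0.0403
Δλ = +0.1707 rad (taken the short way round)
course = atan2(Δλ, Δψ) = 76.72°

76.7°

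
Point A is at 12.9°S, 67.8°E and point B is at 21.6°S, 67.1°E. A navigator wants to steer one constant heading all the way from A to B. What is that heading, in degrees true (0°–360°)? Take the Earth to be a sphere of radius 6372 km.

184.4°

Δψ = ln[tan(π/4+φ₂/2)/tan(π/4+φ₁/2)] = -0.1592
Δλ = -0.0122 rad (taken the short way round)
course = atan2(Δλ, Δψ) = 184.39°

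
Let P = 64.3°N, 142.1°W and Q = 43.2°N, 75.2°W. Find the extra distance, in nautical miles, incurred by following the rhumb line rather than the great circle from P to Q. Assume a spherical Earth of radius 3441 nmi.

Great circle: cos σ = sin φ₁ sin φ₂ + cos φ₁ cos φ₂ cos Δλ,  σ = 0.7365 rad → d_gc = 2534.1 nmi
Rhumb line: Δψ = -0.6403, q = Δφ/Δψ = 0.5751, d_rh = R√(Δφ²+q²Δλ²) = 2635.5 nmi
Excess = 2635.5 − 2534.1 = 101.4 ≈ 101 nmi

101 nmi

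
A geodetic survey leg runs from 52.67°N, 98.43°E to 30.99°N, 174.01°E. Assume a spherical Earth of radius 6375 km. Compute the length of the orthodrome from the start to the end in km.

cos σ = sin φ₁ sin φ₂ + cos φ₁ cos φ₂ cos Δλ
      = sin(52.67°)sin(30.99°) + cos(52.67°)cos(30.99°)cos(75.58°) = 0.5389
σ = 57.393° → d = Rσ = 6375·1.00170 = 6386 km

6386 km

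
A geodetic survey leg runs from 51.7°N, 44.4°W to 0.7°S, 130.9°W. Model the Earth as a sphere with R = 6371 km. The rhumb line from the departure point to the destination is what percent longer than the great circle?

Great circle: σ = 1.5425 rad → d_gc = Rσ = 9827.6 km
Rhumb: Δφ = -0.9146, Δλ = -1.5097, Δψ = -1.0699, q = Δφ/Δψ = 0.8548 → d_rh = R√(Δφ²+q²Δλ²) = 10077.0 km
Excess = (10077.0 − 9827.6) / 9827.6 = 249.4 / 9827.6 = 2.54% ≈ 2.5%

2.5%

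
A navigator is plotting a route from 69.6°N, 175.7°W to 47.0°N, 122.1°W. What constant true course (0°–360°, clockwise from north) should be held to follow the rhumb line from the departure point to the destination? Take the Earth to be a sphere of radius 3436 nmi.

129.9°

Δψ = ln[tan(π/4+φ₂/2)/tan(π/4+φ₁/2)] = -0.7836
Δλ = +0.9355 rad (taken the short way round)
course = atan2(Δλ, Δψ) = 129.95°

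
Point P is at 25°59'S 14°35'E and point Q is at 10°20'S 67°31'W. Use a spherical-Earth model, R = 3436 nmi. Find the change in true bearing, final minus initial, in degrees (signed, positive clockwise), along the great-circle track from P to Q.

+30.6°

At departure: θ₁ = atan2(sin Δλ cos φ₂, cos φ₁ sin φ₂ − sin φ₁ cos φ₂ cos Δλ) = 264.02°
At arrival: θ₂ = atan2(sin Δλ cos φ₁, −cos φ₂ sin φ₁ + sin φ₂ cos φ₁ cos Δλ) = 294.66°
Δθ = θ₂ − θ₁ = +30.6°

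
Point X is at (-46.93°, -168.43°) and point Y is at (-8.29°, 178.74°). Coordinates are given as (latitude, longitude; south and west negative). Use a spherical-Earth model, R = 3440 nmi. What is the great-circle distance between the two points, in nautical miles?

2411 nmi

cos σ = sin φ₁ sin φ₂ + cos φ₁ cos φ₂ cos Δλ
      = sin(-46.93°)sin(-8.29°) + cos(-46.93°)cos(-8.29°)cos(-12.83°) = 0.7642
σ = 40.163° → d = Rσ = 3440·0.70098 = 2411 nmi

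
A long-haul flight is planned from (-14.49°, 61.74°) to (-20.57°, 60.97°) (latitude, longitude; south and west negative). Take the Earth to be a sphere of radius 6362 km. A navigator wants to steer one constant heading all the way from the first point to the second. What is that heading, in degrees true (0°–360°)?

Meridional parts: M(φ₁)=-0.2556, M(φ₂)=-0.3670 → ΔM = -0.1113;  Δλ = -0.0134 rad
tan C = Δλ / ΔM = +0.1207 → C = 186.88°

186.9°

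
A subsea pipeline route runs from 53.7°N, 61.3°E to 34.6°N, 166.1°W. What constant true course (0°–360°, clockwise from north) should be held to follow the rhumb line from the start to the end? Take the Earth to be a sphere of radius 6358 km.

101.5°

Meridional parts: M(φ₁)=+1.1153, M(φ₂)=+0.6443 → ΔM = -0.4710;  Δλ = +2.3143 rad
tan C = Δλ / ΔM = -4.9140 → C = 101.50°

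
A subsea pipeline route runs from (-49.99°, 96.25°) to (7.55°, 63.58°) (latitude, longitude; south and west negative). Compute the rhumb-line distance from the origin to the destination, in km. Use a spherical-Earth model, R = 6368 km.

Rhumb course C = atan2(Δλ, Δψ) with Δψ = ln[tan(π/4+φ₂/2)/tan(π/4+φ₁/2)] = +1.1426, Δλ = -0.5702 → C = 333.48°
d = R·|Δφ| / |cos C| = 6368·1.00426 / 0.89477 = 7147 km

7147 km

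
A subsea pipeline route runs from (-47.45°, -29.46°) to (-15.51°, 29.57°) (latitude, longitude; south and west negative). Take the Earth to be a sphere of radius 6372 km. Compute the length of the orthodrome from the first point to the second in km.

6432 km

cos σ = sin φ₁ sin φ₂ + cos φ₁ cos φ₂ cos Δλ
      = sin(-47.45°)sin(-15.51°) + cos(-47.45°)cos(-15.51°)cos(59.03°) = 0.5323
σ = 57.839° → d = Rσ = 6372·1.00947 = 6432 km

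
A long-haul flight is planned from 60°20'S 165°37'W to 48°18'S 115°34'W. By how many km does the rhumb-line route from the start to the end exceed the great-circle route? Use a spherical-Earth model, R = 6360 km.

Great circle: cos σ = sin φ₁ sin φ₂ + cos φ₁ cos φ₂ cos Δλ,  σ = 0.5352 rad → d_gc = 3403.56 km
Rhumb line: Δψ = +0.3633, q = Δφ/Δψ = 0.5780, d_rh = R√(Δφ²+q²Δλ²) = 3478.09 km
Excess = 3478.09 − 3403.56 = 74.53 ≈ 75 km

75 km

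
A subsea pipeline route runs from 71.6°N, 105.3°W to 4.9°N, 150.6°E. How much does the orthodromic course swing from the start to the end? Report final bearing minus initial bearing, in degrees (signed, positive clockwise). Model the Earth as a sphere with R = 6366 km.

At departure: θ₁ = atan2(sin Δλ cos φ₂, cos φ₁ sin φ₂ − sin φ₁ cos φ₂ cos Δλ) = 284.91°
At arrival: θ₂ = atan2(sin Δλ cos φ₁, −cos φ₂ sin φ₁ + sin φ₂ cos φ₁ cos Δλ) = 197.83°
Δθ = θ₂ − θ₁ = -87.1°

-87.1°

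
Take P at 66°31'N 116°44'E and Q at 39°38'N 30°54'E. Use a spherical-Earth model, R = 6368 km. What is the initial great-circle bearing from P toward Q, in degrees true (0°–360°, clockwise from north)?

284.8°

N = sin Δλ·cos φ₂ = -0.7681;  D = cos φ₁ sin φ₂ − sin φ₁ cos φ₂ cos Δλ = +0.2029
initial course = atan2(N, D) = 284.79°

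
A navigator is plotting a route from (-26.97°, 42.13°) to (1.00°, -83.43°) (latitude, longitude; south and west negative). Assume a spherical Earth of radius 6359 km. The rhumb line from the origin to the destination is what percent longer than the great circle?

2.0%

Great circle: σ = 2.1249 rad → d_gc = Rσ = 13512.0 km
Rhumb: Δφ = +0.4882, Δλ = -2.1914, Δψ = +0.5066, q = Δφ/Δψ = 0.9637 → d_rh = R√(Δφ²+q²Δλ²) = 13782.9 km
Excess = (13782.9 − 13512.0) / 13512.0 = 270.9 / 13512.0 = 2.00% ≈ 2.0%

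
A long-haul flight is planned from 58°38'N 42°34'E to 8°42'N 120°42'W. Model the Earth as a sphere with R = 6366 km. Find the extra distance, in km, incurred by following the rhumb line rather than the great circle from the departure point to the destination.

Great circle: cos σ = sin φ₁ sin φ₂ + cos φ₁ cos φ₂ cos Δλ,  σ = 1.9429 rad → d_gc = 12368.5 km
Rhumb line: Δψ = -1.1178, q = Δφ/Δψ = 0.7797, d_rh = R√(Δφ²+q²Δλ²) = 15192.6 km
Excess = 15192.6 − 12368.5 = 2824.1 ≈ 2824 km

2824 km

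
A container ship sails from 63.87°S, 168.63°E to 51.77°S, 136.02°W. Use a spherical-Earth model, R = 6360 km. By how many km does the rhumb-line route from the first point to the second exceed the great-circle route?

99 km

Great circle: cos σ = sin φ₁ sin φ₂ + cos φ₁ cos φ₂ cos Δλ,  σ = 0.5351 rad → d_gc = 3403.4 km
Rhumb line: Δψ = +0.4011, q = Δφ/Δψ = 0.5265, d_rh = R√(Δφ²+q²Δλ²) = 3502.8 km
Excess = 3502.8 − 3403.4 = 99.4 ≈ 99 km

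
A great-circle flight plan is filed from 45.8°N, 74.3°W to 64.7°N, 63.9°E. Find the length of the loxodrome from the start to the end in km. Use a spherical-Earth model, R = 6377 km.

8813 km

Rhumb course C = atan2(Δλ, Δψ) with Δψ = ln[tan(π/4+φ₂/2)/tan(π/4+φ₁/2)] = +0.5929, Δλ = +2.4120 → C = 76.19°
d = R·|Δφ| / |cos C| = 6377·0.32987 / 0.23869 = 8813 km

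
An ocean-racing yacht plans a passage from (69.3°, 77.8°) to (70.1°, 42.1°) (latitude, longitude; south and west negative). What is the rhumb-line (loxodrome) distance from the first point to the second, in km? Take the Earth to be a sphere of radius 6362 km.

1378 km

Rhumb course C = atan2(Δλ, Δψ) with Δψ = ln[tan(π/4+φ₂/2)/tan(π/4+φ₁/2)] = +0.0403, Δλ = -0.6231 → C = 273.70°
d = R·|Δφ| / |cos C| = 6362·0.01396 / 0.06446 = 1378 km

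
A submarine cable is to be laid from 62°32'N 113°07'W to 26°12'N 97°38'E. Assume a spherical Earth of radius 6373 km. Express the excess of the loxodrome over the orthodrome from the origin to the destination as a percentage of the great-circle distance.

Great circle: σ = 1.5347 rad → d_gc = Rσ = 9780.7 km
Rhumb: Δφ = -0.6341, Δλ = -2.6049, Δψ = -0.9349, q = Δφ/Δψ = 0.6783 → d_rh = R√(Δφ²+q²Δλ²) = 11963.8 km
Excess = (11963.8 − 9780.7) / 9780.7 = 2183.1 / 9780.7 = 22.32% ≈ 22.3%

22.3%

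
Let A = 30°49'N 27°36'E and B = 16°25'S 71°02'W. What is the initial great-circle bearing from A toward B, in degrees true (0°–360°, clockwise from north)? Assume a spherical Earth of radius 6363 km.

θ = atan2( sin Δλ·cos φ₂ ,  cos φ₁ sin φ₂ − sin φ₁ cos φ₂ cos Δλ )
  = atan2(-0.9484, -0.1690) = 259.90°

259.9°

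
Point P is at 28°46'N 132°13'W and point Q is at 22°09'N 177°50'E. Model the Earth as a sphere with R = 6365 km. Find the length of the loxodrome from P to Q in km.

5060 km

Rhumb course C = atan2(Δλ, Δψ) with Δψ = ln[tan(π/4+φ₂/2)/tan(π/4+φ₁/2)] = -0.1280, Δλ = -0.8718 → C = 261.65°
d = R·|Δφ| / |cos C| = 6365·0.11548 / 0.14527 = 5060 km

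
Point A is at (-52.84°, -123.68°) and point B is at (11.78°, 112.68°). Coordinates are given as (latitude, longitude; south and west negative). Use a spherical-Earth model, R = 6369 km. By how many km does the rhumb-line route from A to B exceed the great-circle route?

674 km

Great circle: cos σ = sin φ₁ sin φ₂ + cos φ₁ cos φ₂ cos Δλ,  σ = 2.0832 rad → d_gc = 13267.9 km
Rhumb line: Δψ = +1.2973, q = Δφ/Δψ = 0.8694, d_rh = R√(Δφ²+q²Δλ²) = 13941.7 km
Excess = 13941.7 − 13267.9 = 673.8 ≈ 674 km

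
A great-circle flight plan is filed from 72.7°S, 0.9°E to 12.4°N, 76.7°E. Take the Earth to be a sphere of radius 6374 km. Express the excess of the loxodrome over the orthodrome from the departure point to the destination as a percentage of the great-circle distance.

2.9%

Great circle: σ = 1.7050 rad → d_gc = Rσ = 10867.5 km
Rhumb: Δφ = +1.4853, Δλ = +1.3230, Δψ = +2.1012, q = Δφ/Δψ = 0.7069 → d_rh = R√(Δφ²+q²Δλ²) = 11187.4 km
Excess = (11187.4 − 10867.5) / 10867.5 = 319.9 / 10867.5 = 2.94% ≈ 2.9%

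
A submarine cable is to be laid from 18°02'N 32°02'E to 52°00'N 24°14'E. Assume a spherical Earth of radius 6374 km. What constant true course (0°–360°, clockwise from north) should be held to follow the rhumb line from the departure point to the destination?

Meridional parts: M(φ₁)=+0.3201, M(φ₂)=+1.0662 → ΔM = +0.7461;  Δλ = -0.1361 rad
tan C = Δλ / ΔM = -0.1825 → C = 349.66°

349.7°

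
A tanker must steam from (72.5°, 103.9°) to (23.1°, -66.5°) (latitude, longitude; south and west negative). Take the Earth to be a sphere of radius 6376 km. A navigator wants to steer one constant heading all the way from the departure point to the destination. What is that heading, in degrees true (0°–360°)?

Δψ = ln[tan(π/4+φ₂/2)/tan(π/4+φ₁/2)] = -1.4568
Δλ = -2.9740 rad (taken the short way round)
course = atan2(Δλ, Δψ) = 243.90°

243.9°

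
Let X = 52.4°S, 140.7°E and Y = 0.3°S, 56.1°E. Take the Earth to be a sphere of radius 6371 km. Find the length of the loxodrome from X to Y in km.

9859 km

Rhumb course C = atan2(Δλ, Δψ) with Δψ = ln[tan(π/4+φ₂/2)/tan(π/4+φ₁/2)] = +1.0723, Δλ = -1.4765 → C = 305.99°
d = R·|Δφ| / |cos C| = 6371·0.90932 / 0.58762 = 9859 km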